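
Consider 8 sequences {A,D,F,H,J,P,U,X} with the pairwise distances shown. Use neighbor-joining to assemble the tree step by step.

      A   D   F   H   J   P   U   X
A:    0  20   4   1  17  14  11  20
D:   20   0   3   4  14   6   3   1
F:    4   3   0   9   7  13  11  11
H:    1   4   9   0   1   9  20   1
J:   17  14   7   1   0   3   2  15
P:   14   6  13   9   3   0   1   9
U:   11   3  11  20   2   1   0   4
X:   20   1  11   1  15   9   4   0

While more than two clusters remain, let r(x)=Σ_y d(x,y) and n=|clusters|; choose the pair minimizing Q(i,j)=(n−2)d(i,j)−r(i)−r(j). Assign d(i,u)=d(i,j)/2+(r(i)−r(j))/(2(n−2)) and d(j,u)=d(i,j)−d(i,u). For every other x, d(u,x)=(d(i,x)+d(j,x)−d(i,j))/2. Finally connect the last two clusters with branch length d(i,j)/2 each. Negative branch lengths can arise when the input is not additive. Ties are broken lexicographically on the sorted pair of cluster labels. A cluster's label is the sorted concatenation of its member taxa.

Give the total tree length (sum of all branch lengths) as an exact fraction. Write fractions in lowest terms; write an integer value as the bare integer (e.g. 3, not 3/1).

657/32

iteration 1: select A,H (d=1, Q=-126); attach at lengths (4, -3); label the merged cluster AH
  updated: d(AH,D)=23/2, d(AH,F)=6, d(AH,J)=17/2, d(AH,P)=11, d(AH,U)=15, d(AH,X)=10
iteration 2: select D,X (d=1, Q=-167/2); attach at lengths (-13/20, 33/20); label the merged cluster DX
  updated: d(AH,DX)=41/4, d(DX,F)=13/2, d(DX,J)=14, d(DX,P)=7, d(DX,U)=3
iteration 3: select AH,F (d=6, Q=-281/4); attach at lengths (125/32, 67/32); label the merged cluster AFH
  updated: d(AFH,DX)=43/8, d(AFH,J)=19/4, d(AFH,P)=9, d(AFH,U)=10
iteration 4: select AFH,DX (d=43/8, Q=-339/8); attach at lengths (127/48, 131/48); label the merged cluster ADFHX
  updated: d(ADFHX,J)=107/16, d(ADFHX,P)=85/16, d(ADFHX,U)=61/16
iteration 5: select ADFHX,U (d=61/16, Q=-15); attach at lengths (133/32, -11/32); label the merged cluster ADFHUX
  updated: d(ADFHUX,J)=39/16, d(ADFHUX,P)=5/4
iteration 6: select ADFHUX,J (d=39/16, Q=-107/16); attach at lengths (11/32, 67/32); label the merged cluster ADFHJUX
  updated: d(ADFHJUX,P)=29/32
iteration 7: select ADFHJUX,P (d=29/32); attach at lengths (29/64, 29/64); label the merged cluster ADFHJPUX
final tree: ((((((A:4,H:-3):125/32,F:67/32):127/48,(D:-13/20,X:33/20):131/48):133/32,U:-11/32):11/32,J:67/32):29/64,P:29/64)
total length: 657/32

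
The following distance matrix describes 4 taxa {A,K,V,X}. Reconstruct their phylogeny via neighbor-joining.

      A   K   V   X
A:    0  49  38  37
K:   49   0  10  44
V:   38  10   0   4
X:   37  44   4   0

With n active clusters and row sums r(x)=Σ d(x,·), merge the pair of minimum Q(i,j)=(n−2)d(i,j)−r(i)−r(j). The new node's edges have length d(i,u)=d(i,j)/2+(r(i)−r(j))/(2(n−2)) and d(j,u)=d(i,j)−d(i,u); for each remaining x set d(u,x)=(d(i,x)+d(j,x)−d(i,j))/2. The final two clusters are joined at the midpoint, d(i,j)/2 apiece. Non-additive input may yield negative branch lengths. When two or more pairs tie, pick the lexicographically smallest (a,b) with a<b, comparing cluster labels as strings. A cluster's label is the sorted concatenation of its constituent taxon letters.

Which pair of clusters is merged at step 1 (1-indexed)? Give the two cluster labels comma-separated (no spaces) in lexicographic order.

step 1: merge (A,X) at d=37, Q=-135; branch lengths A→113/4, X→35/4; new cluster AX
  updated: d(AX,K)=28, d(AX,V)=5/2
step 2: merge (AX,K) at d=28, Q=-81/2; branch lengths AX→41/4, K→71/4; new cluster AKX
  updated: d(AKX,V)=-31/4
step 3: merge (AKX,V) at d=-31/4; branch lengths AKX→-31/8, V→-31/8; new cluster AKVX
final tree: (((A:113/4,X:35/4):41/4,K:71/4):-31/8,V:-31/8)
total length: 229/4

A,X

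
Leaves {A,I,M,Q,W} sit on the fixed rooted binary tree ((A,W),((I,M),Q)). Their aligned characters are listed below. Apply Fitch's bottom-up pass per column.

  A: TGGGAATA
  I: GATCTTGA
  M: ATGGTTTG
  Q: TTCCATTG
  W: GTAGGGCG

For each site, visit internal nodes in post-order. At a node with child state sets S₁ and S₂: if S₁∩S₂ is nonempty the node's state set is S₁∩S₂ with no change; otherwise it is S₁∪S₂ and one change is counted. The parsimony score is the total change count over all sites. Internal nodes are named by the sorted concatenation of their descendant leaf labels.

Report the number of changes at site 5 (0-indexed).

AW@0: {T} ∪ {G} = {G,T} (union, +1)
IM@0: {G} ∪ {A} = {A,G} (union, +1)
IMQ@0: {A,G} ∪ {T} = {A,G,T} (union, +1)
AIMQW@0: {G,T} ∩ {A,G,T} = {G,T} (intersection, +0)
AW@1: {G} ∪ {T} = {G,T} (union, +1)
IM@1: {A} ∪ {T} = {A,T} (union, +1)
IMQ@1: {A,T} ∩ {T} = {T} (intersection, +0)
AIMQW@1: {G,T} ∩ {T} = {T} (intersection, +0)
AW@2: {G} ∪ {A} = {A,G} (union, +1)
IM@2: {T} ∪ {G} = {G,T} (union, +1)
IMQ@2: {G,T} ∪ {C} = {C,G,T} (union, +1)
AIMQW@2: {A,G} ∩ {C,G,T} = {G} (intersection, +0)
AW@3: {G} ∩ {G} = {G} (intersection, +0)
IM@3: {C} ∪ {G} = {C,G} (union, +1)
IMQ@3: {C,G} ∩ {C} = {C} (intersection, +0)
AIMQW@3: {G} ∪ {C} = {C,G} (union, +1)
AW@4: {A} ∪ {G} = {A,G} (union, +1)
IM@4: {T} ∩ {T} = {T} (intersection, +0)
IMQ@4: {T} ∪ {A} = {A,T} (union, +1)
AIMQW@4: {A,G} ∩ {A,T} = {A} (intersection, +0)
AW@5: {A} ∪ {G} = {A,G} (union, +1)
IM@5: {T} ∩ {T} = {T} (intersection, +0)
IMQ@5: {T} ∩ {T} = {T} (intersection, +0)
AIMQW@5: {A,G} ∪ {T} = {A,G,T} (union, +1)
AW@6: {T} ∪ {C} = {C,T} (union, +1)
IM@6: {G} ∪ {T} = {G,T} (union, +1)
IMQ@6: {G,T} ∩ {T} = {T} (intersection, +0)
AIMQW@6: {C,T} ∩ {T} = {T} (intersection, +0)
AW@7: {A} ∪ {G} = {A,G} (union, +1)
IM@7: {A} ∪ {G} = {A,G} (union, +1)
IMQ@7: {A,G} ∩ {G} = {G} (intersection, +0)
AIMQW@7: {A,G} ∩ {G} = {G} (intersection, +0)
per-site changes: [3, 2, 3, 2, 2, 2, 2, 2]; total = 18

2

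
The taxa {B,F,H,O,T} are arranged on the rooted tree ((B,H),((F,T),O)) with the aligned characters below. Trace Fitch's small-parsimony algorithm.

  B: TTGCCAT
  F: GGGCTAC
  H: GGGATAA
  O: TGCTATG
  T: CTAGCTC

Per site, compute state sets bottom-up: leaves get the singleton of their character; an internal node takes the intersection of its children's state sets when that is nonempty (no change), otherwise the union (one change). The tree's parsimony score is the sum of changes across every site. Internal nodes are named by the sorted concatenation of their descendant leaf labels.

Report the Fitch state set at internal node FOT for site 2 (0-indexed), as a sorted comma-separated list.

A,C,G

[col 0] BH: children B:{T}, H:{G} ∪→ {G,T}; cost 1
[col 0] FT: children F:{G}, T:{C} ∪→ {C,G}; cost 1
[col 0] FOT: children FT:{C,G}, O:{T} ∪→ {C,G,T}; cost 1
[col 0] BFHOT: children BH:{G,T}, FOT:{C,G,T} ∩→ {G,T}; cost 0
[col 1] BH: children B:{T}, H:{G} ∪→ {G,T}; cost 1
[col 1] FT: children F:{G}, T:{T} ∪→ {G,T}; cost 1
[col 1] FOT: children FT:{G,T}, O:{G} ∩→ {G}; cost 0
[col 1] BFHOT: children BH:{G,T}, FOT:{G} ∩→ {G}; cost 0
[col 2] BH: children B:{G}, H:{G} ∩→ {G}; cost 0
[col 2] FT: children F:{G}, T:{A} ∪→ {A,G}; cost 1
[col 2] FOT: children FT:{A,G}, O:{C} ∪→ {A,C,G}; cost 1
[col 2] BFHOT: children BH:{G}, FOT:{A,C,G} ∩→ {G}; cost 0
[col 3] BH: children B:{C}, H:{A} ∪→ {A,C}; cost 1
[col 3] FT: children F:{C}, T:{G} ∪→ {C,G}; cost 1
[col 3] FOT: children FT:{C,G}, O:{T} ∪→ {C,G,T}; cost 1
[col 3] BFHOT: children BH:{A,C}, FOT:{C,G,T} ∩→ {C}; cost 0
[col 4] BH: children B:{C}, H:{T} ∪→ {C,T}; cost 1
[col 4] FT: children F:{T}, T:{C} ∪→ {C,T}; cost 1
[col 4] FOT: children FT:{C,T}, O:{A} ∪→ {A,C,T}; cost 1
[col 4] BFHOT: children BH:{C,T}, FOT:{A,C,T} ∩→ {C,T}; cost 0
[col 5] BH: children B:{A}, H:{A} ∩→ {A}; cost 0
[col 5] FT: children F:{A}, T:{T} ∪→ {A,T}; cost 1
[col 5] FOT: children FT:{A,T}, O:{T} ∩→ {T}; cost 0
[col 5] BFHOT: children BH:{A}, FOT:{T} ∪→ {A,T}; cost 1
[col 6] BH: children B:{T}, H:{A} ∪→ {A,T}; cost 1
[col 6] FT: children F:{C}, T:{C} ∩→ {C}; cost 0
[col 6] FOT: children FT:{C}, O:{G} ∪→ {C,G}; cost 1
[col 6] BFHOT: children BH:{A,T}, FOT:{C,G} ∪→ {A,C,G,T}; cost 1
per-site changes: [3, 2, 2, 3, 3, 2, 3]; total = 18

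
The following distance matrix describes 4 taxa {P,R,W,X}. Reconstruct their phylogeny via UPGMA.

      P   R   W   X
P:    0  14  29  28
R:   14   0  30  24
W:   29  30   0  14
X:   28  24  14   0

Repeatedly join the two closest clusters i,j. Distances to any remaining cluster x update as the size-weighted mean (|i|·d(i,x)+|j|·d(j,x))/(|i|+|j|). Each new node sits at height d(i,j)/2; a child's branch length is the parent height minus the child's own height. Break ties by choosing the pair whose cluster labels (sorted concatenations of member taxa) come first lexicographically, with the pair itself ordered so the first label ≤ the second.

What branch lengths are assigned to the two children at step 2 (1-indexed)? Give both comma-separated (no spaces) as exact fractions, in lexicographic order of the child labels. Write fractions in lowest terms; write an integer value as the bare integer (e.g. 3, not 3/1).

1. join P+R (d=14) ⇒ PR; edges |P|=7, |R|=7
  updated: d(PR,W)=59/2, d(PR,X)=26
2. join W+X (d=14) ⇒ WX; edges |W|=7, |X|=7
  updated: d(PR,WX)=111/4
3. join PR+WX (d=111/4) ⇒ PRWX; edges |PR|=55/8, |WX|=55/8
final tree: ((P:7,R:7):55/8,(W:7,X:7):55/8)
total length: 167/4

7,7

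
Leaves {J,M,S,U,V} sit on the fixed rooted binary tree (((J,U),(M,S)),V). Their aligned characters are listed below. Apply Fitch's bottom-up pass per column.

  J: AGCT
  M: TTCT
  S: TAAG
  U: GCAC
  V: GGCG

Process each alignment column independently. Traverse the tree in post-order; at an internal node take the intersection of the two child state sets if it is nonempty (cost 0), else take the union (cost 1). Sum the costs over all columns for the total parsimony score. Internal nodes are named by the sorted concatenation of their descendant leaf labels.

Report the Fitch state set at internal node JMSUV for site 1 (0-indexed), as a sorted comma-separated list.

[col 0] JU: children J:{A}, U:{G} ∪→ {A,G}; cost 1
[col 0] MS: children M:{T}, S:{T} ∩→ {T}; cost 0
[col 0] JMSU: children JU:{A,G}, MS:{T} ∪→ {A,G,T}; cost 1
[col 0] JMSUV: children JMSU:{A,G,T}, V:{G} ∩→ {G}; cost 0
[col 1] JU: children J:{G}, U:{C} ∪→ {C,G}; cost 1
[col 1] MS: children M:{T}, S:{A} ∪→ {A,T}; cost 1
[col 1] JMSU: children JU:{C,G}, MS:{A,T} ∪→ {A,C,G,T}; cost 1
[col 1] JMSUV: children JMSU:{A,C,G,T}, V:{G} ∩→ {G}; cost 0
[col 2] JU: children J:{C}, U:{A} ∪→ {A,C}; cost 1
[col 2] MS: children M:{C}, S:{A} ∪→ {A,C}; cost 1
[col 2] JMSU: children JU:{A,C}, MS:{A,C} ∩→ {A,C}; cost 0
[col 2] JMSUV: children JMSU:{A,C}, V:{C} ∩→ {C}; cost 0
[col 3] JU: children J:{T}, U:{C} ∪→ {C,T}; cost 1
[col 3] MS: children M:{T}, S:{G} ∪→ {G,T}; cost 1
[col 3] JMSU: children JU:{C,T}, MS:{G,T} ∩→ {T}; cost 0
[col 3] JMSUV: children JMSU:{T}, V:{G} ∪→ {G,T}; cost 1
per-site changes: [2, 3, 2, 3]; total = 10

G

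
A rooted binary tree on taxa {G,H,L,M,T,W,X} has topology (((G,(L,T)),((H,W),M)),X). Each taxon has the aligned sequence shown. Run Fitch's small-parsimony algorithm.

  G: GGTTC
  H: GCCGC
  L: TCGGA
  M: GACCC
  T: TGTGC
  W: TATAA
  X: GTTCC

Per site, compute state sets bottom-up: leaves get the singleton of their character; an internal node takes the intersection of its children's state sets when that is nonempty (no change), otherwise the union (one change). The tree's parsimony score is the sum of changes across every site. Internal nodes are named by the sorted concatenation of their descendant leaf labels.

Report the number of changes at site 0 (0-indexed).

site 0, node LT: L={T} ∩ T={T} → {T} (+0)
site 0, node GLT: G={G} ∪ LT={T} → {G,T} (+1)
site 0, node HW: H={G} ∪ W={T} → {G,T} (+1)
site 0, node HMW: HW={G,T} ∩ M={G} → {G} (+0)
site 0, node GHLMTW: GLT={G,T} ∩ HMW={G} → {G} (+0)
site 0, node GHLMTWX: GHLMTW={G} ∩ X={G} → {G} (+0)
site 1, node LT: L={C} ∪ T={G} → {C,G} (+1)
site 1, node GLT: G={G} ∩ LT={C,G} → {G} (+0)
site 1, node HW: H={C} ∪ W={A} → {A,C} (+1)
site 1, node HMW: HW={A,C} ∩ M={A} → {A} (+0)
site 1, node GHLMTW: GLT={G} ∪ HMW={A} → {A,G} (+1)
site 1, node GHLMTWX: GHLMTW={A,G} ∪ X={T} → {A,G,T} (+1)
site 2, node LT: L={G} ∪ T={T} → {G,T} (+1)
site 2, node GLT: G={T} ∩ LT={G,T} → {T} (+0)
site 2, node HW: H={C} ∪ W={T} → {C,T} (+1)
site 2, node HMW: HW={C,T} ∩ M={C} → {C} (+0)
site 2, node GHLMTW: GLT={T} ∪ HMW={C} → {C,T} (+1)
site 2, node GHLMTWX: GHLMTW={C,T} ∩ X={T} → {T} (+0)
site 3, node LT: L={G} ∩ T={G} → {G} (+0)
site 3, node GLT: G={T} ∪ LT={G} → {G,T} (+1)
site 3, node HW: H={G} ∪ W={A} → {A,G} (+1)
site 3, node HMW: HW={A,G} ∪ M={C} → {A,C,G} (+1)
site 3, node GHLMTW: GLT={G,T} ∩ HMW={A,C,G} → {G} (+0)
site 3, node GHLMTWX: GHLMTW={G} ∪ X={C} → {C,G} (+1)
site 4, node LT: L={A} ∪ T={C} → {A,C} (+1)
site 4, node GLT: G={C} ∩ LT={A,C} → {C} (+0)
site 4, node HW: H={C} ∪ W={A} → {A,C} (+1)
site 4, node HMW: HW={A,C} ∩ M={C} → {C} (+0)
site 4, node GHLMTW: GLT={C} ∩ HMW={C} → {C} (+0)
site 4, node GHLMTWX: GHLMTW={C} ∩ X={C} → {C} (+0)
per-site changes: [2, 4, 3, 4, 2]; total = 15

2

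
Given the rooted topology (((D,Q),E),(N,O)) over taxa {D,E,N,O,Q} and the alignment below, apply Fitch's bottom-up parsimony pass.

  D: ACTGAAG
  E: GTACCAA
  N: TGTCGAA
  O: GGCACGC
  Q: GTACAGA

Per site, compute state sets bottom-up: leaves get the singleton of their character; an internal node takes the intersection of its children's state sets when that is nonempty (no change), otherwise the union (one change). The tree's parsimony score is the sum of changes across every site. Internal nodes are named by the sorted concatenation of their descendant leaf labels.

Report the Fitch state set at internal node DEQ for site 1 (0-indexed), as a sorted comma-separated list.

[col 0] DQ: children D:{A}, Q:{G} ∪→ {A,G}; cost 1
[col 0] DEQ: children DQ:{A,G}, E:{G} ∩→ {G}; cost 0
[col 0] NO: children N:{T}, O:{G} ∪→ {G,T}; cost 1
[col 0] DENOQ: children DEQ:{G}, NO:{G,T} ∩→ {G}; cost 0
[col 1] DQ: children D:{C}, Q:{T} ∪→ {C,T}; cost 1
[col 1] DEQ: children DQ:{C,T}, E:{T} ∩→ {T}; cost 0
[col 1] NO: children N:{G}, O:{G} ∩→ {G}; cost 0
[col 1] DENOQ: children DEQ:{T}, NO:{G} ∪→ {G,T}; cost 1
[col 2] DQ: children D:{T}, Q:{A} ∪→ {A,T}; cost 1
[col 2] DEQ: children DQ:{A,T}, E:{A} ∩→ {A}; cost 0
[col 2] NO: children N:{T}, O:{C} ∪→ {C,T}; cost 1
[col 2] DENOQ: children DEQ:{A}, NO:{C,T} ∪→ {A,C,T}; cost 1
[col 3] DQ: children D:{G}, Q:{C} ∪→ {C,G}; cost 1
[col 3] DEQ: children DQ:{C,G}, E:{C} ∩→ {C}; cost 0
[col 3] NO: children N:{C}, O:{A} ∪→ {A,C}; cost 1
[col 3] DENOQ: children DEQ:{C}, NO:{A,C} ∩→ {C}; cost 0
[col 4] DQ: children D:{A}, Q:{A} ∩→ {A}; cost 0
[col 4] DEQ: children DQ:{A}, E:{C} ∪→ {A,C}; cost 1
[col 4] NO: children N:{G}, O:{C} ∪→ {C,G}; cost 1
[col 4] DENOQ: children DEQ:{A,C}, NO:{C,G} ∩→ {C}; cost 0
[col 5] DQ: children D:{A}, Q:{G} ∪→ {A,G}; cost 1
[col 5] DEQ: children DQ:{A,G}, E:{A} ∩→ {A}; cost 0
[col 5] NO: children N:{A}, O:{G} ∪→ {A,G}; cost 1
[col 5] DENOQ: children DEQ:{A}, NO:{A,G} ∩→ {A}; cost 0
[col 6] DQ: children D:{G}, Q:{A} ∪→ {A,G}; cost 1
[col 6] DEQ: children DQ:{A,G}, E:{A} ∩→ {A}; cost 0
[col 6] NO: children N:{A}, O:{C} ∪→ {A,C}; cost 1
[col 6] DENOQ: children DEQ:{A}, NO:{A,C} ∩→ {A}; cost 0
per-site changes: [2, 2, 3, 2, 2, 2, 2]; total = 15

T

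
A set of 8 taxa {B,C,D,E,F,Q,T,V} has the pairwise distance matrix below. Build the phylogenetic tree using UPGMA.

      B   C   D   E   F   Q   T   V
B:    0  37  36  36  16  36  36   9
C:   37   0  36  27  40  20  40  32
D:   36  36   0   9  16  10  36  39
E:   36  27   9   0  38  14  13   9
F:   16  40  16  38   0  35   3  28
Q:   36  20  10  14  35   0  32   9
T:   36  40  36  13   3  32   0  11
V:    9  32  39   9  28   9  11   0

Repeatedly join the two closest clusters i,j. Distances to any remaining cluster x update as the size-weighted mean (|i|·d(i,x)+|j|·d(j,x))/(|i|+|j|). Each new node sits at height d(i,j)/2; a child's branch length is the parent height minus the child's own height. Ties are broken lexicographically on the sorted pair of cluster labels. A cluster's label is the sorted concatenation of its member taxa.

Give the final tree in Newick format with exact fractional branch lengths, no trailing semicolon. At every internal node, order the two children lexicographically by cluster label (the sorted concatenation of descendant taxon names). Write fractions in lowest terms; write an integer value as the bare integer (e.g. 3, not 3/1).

(((B:9/2,V:9/2):55/8,(F:3/2,T:3/2):79/8):15/4,(C:83/6,((D:9/2,E:9/2):3/2,Q:6):47/6):31/24)

iteration 1: select F,T (d=3); attach at lengths (3/2, 3/2); label the merged cluster FT
  updated: d(B,FT)=26, d(C,FT)=40, d(D,FT)=26, d(E,FT)=51/2, d(FT,Q)=67/2, d(FT,V)=39/2
iteration 2: select B,V (d=9); attach at lengths (9/2, 9/2); label the merged cluster BV
  updated: d(BV,C)=69/2, d(BV,D)=75/2, d(BV,E)=45/2, d(BV,FT)=91/4, d(BV,Q)=45/2
iteration 3: select D,E (d=9); attach at lengths (9/2, 9/2); label the merged cluster DE
  updated: d(BV,DE)=30, d(C,DE)=63/2, d(DE,FT)=103/4, d(DE,Q)=12
iteration 4: select DE,Q (d=12); attach at lengths (3/2, 6); label the merged cluster DEQ
  updated: d(BV,DEQ)=55/2, d(C,DEQ)=83/3, d(DEQ,FT)=85/3
iteration 5: select BV,FT (d=91/4); attach at lengths (55/8, 79/8); label the merged cluster BFTV
  updated: d(BFTV,C)=149/4, d(BFTV,DEQ)=335/12
iteration 6: select C,DEQ (d=83/3); attach at lengths (83/6, 47/6); label the merged cluster CDEQ
  updated: d(BFTV,CDEQ)=121/4
iteration 7: select BFTV,CDEQ (d=121/4); attach at lengths (15/4, 31/24); label the merged cluster BCDEFQTV
final tree: (((B:9/2,V:9/2):55/8,(F:3/2,T:3/2):79/8):15/4,(C:83/6,((D:9/2,E:9/2):3/2,Q:6):47/6):31/24)
total length: 1727/24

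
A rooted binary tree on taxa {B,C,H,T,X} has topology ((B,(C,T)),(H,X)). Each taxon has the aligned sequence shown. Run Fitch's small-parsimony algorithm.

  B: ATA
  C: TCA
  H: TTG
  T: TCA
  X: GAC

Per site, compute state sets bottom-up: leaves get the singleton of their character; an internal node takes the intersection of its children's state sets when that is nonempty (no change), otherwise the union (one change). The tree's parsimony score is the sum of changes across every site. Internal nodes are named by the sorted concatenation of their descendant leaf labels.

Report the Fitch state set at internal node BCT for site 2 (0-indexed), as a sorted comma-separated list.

A

[col 0] CT: children C:{T}, T:{T} ∩→ {T}; cost 0
[col 0] BCT: children B:{A}, CT:{T} ∪→ {A,T}; cost 1
[col 0] HX: children H:{T}, X:{G} ∪→ {G,T}; cost 1
[col 0] BCHTX: children BCT:{A,T}, HX:{G,T} ∩→ {T}; cost 0
[col 1] CT: children C:{C}, T:{C} ∩→ {C}; cost 0
[col 1] BCT: children B:{T}, CT:{C} ∪→ {C,T}; cost 1
[col 1] HX: children H:{T}, X:{A} ∪→ {A,T}; cost 1
[col 1] BCHTX: children BCT:{C,T}, HX:{A,T} ∩→ {T}; cost 0
[col 2] CT: children C:{A}, T:{A} ∩→ {A}; cost 0
[col 2] BCT: children B:{A}, CT:{A} ∩→ {A}; cost 0
[col 2] HX: children H:{G}, X:{C} ∪→ {C,G}; cost 1
[col 2] BCHTX: children BCT:{A}, HX:{C,G} ∪→ {A,C,G}; cost 1
per-site changes: [2, 2, 2]; total = 6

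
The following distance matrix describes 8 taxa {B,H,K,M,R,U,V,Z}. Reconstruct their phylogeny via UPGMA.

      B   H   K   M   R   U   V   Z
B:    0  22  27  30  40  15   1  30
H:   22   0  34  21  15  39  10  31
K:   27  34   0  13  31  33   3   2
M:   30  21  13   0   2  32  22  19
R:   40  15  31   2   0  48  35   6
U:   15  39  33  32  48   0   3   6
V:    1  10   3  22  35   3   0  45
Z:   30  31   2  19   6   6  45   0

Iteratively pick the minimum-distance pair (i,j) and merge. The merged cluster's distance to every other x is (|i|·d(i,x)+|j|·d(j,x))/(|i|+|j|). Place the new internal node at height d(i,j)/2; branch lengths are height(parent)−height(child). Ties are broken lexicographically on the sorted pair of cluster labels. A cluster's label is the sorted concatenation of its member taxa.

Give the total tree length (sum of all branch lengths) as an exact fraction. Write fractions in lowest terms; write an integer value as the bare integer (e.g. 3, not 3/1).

1337/24

iteration 1: select B,V (d=1); attach at lengths (1/2, 1/2); label the merged cluster BV
  updated: d(BV,H)=16, d(BV,K)=15, d(BV,M)=26, d(BV,R)=75/2, d(BV,U)=9, d(BV,Z)=75/2
iteration 2: select K,Z (d=2); attach at lengths (1, 1); label the merged cluster KZ
  updated: d(BV,KZ)=105/4, d(H,KZ)=65/2, d(KZ,M)=16, d(KZ,R)=37/2, d(KZ,U)=39/2
iteration 3: select M,R (d=2); attach at lengths (1, 1); label the merged cluster MR
  updated: d(BV,MR)=127/4, d(H,MR)=18, d(KZ,MR)=69/4, d(MR,U)=40
iteration 4: select BV,U (d=9); attach at lengths (4, 9/2); label the merged cluster BUV
  updated: d(BUV,H)=71/3, d(BUV,KZ)=24, d(BUV,MR)=69/2
iteration 5: select KZ,MR (d=69/4); attach at lengths (61/8, 61/8); label the merged cluster KMRZ
  updated: d(BUV,KMRZ)=117/4, d(H,KMRZ)=101/4
iteration 6: select BUV,H (d=71/3); attach at lengths (22/3, 71/6); label the merged cluster BHUV
  updated: d(BHUV,KMRZ)=113/4
iteration 7: select BHUV,KMRZ (d=113/4); attach at lengths (55/24, 11/2); label the merged cluster BHKMRUVZ
final tree: ((((B:1/2,V:1/2):4,U:9/2):22/3,H:71/6):55/24,((K:1,Z:1):61/8,(M:1,R:1):61/8):11/2)
total length: 1337/24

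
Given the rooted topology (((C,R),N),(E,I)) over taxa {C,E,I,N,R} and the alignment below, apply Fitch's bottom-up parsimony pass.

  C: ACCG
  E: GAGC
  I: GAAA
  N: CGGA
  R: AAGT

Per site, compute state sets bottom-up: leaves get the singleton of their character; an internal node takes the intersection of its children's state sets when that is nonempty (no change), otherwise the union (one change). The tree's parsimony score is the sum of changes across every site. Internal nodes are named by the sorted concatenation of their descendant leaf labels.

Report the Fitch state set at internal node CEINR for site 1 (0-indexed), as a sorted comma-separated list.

CR@0: {A} ∩ {A} = {A} (intersection, +0)
CNR@0: {A} ∪ {C} = {A,C} (union, +1)
EI@0: {G} ∩ {G} = {G} (intersection, +0)
CEINR@0: {A,C} ∪ {G} = {A,C,G} (union, +1)
CR@1: {C} ∪ {A} = {A,C} (union, +1)
CNR@1: {A,C} ∪ {G} = {A,C,G} (union, +1)
EI@1: {A} ∩ {A} = {A} (intersection, +0)
CEINR@1: {A,C,G} ∩ {A} = {A} (intersection, +0)
CR@2: {C} ∪ {G} = {C,G} (union, +1)
CNR@2: {C,G} ∩ {G} = {G} (intersection, +0)
EI@2: {G} ∪ {A} = {A,G} (union, +1)
CEINR@2: {G} ∩ {A,G} = {G} (intersection, +0)
CR@3: {G} ∪ {T} = {G,T} (union, +1)
CNR@3: {G,T} ∪ {A} = {A,G,T} (union, +1)
EI@3: {C} ∪ {A} = {A,C} (union, +1)
CEINR@3: {A,G,T} ∩ {A,C} = {A} (intersection, +0)
per-site changes: [2, 2, 2, 3]; total = 9

A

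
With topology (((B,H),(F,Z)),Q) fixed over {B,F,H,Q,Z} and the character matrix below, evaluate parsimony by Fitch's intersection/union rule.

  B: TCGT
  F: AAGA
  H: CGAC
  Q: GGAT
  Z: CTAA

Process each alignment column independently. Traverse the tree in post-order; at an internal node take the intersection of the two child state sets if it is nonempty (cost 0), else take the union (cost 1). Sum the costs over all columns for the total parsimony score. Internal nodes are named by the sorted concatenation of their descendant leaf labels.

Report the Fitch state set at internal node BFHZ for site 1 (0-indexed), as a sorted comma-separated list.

[col 0] BH: children B:{T}, H:{C} ∪→ {C,T}; cost 1
[col 0] FZ: children F:{A}, Z:{C} ∪→ {A,C}; cost 1
[col 0] BFHZ: children BH:{C,T}, FZ:{A,C} ∩→ {C}; cost 0
[col 0] BFHQZ: children BFHZ:{C}, Q:{G} ∪→ {C,G}; cost 1
[col 1] BH: children B:{C}, H:{G} ∪→ {C,G}; cost 1
[col 1] FZ: children F:{A}, Z:{T} ∪→ {A,T}; cost 1
[col 1] BFHZ: children BH:{C,G}, FZ:{A,T} ∪→ {A,C,G,T}; cost 1
[col 1] BFHQZ: children BFHZ:{A,C,G,T}, Q:{G} ∩→ {G}; cost 0
[col 2] BH: children B:{G}, H:{A} ∪→ {A,G}; cost 1
[col 2] FZ: children F:{G}, Z:{A} ∪→ {A,G}; cost 1
[col 2] BFHZ: children BH:{A,G}, FZ:{A,G} ∩→ {A,G}; cost 0
[col 2] BFHQZ: children BFHZ:{A,G}, Q:{A} ∩→ {A}; cost 0
[col 3] BH: children B:{T}, H:{C} ∪→ {C,T}; cost 1
[col 3] FZ: children F:{A}, Z:{A} ∩→ {A}; cost 0
[col 3] BFHZ: children BH:{C,T}, FZ:{A} ∪→ {A,C,T}; cost 1
[col 3] BFHQZ: children BFHZ:{A,C,T}, Q:{T} ∩→ {T}; cost 0
per-site changes: [3, 3, 2, 2]; total = 10

A,C,G,T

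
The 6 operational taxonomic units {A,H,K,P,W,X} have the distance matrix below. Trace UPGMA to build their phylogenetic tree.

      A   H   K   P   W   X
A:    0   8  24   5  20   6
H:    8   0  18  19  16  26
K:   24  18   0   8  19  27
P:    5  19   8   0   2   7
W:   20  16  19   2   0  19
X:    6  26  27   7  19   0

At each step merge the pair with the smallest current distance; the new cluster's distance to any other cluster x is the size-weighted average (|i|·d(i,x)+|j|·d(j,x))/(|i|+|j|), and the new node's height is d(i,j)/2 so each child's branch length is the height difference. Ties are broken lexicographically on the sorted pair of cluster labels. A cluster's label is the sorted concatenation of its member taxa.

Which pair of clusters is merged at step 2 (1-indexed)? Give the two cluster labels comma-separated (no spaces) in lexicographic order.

1. join P+W (d=2) ⇒ PW; edges |P|=1, |W|=1
  updated: d(A,PW)=25/2, d(H,PW)=35/2, d(K,PW)=27/2, d(PW,X)=13
2. join A+X (d=6) ⇒ AX; edges |A|=3, |X|=3
  updated: d(AX,H)=17, d(AX,K)=51/2, d(AX,PW)=51/4
3. join AX+PW (d=51/4) ⇒ APWX; edges |AX|=27/8, |PW|=43/8
  updated: d(APWX,H)=69/4, d(APWX,K)=39/2
4. join APWX+H (d=69/4) ⇒ AHPWX; edges |APWX|=9/4, |H|=69/8
  updated: d(AHPWX,K)=96/5
5. join AHPWX+K (d=96/5) ⇒ AHKPWX; edges |AHPWX|=39/40, |K|=48/5
final tree: ((((A:3,X:3):27/8,(P:1,W:1):43/8):9/4,H:69/8):39/40,K:48/5)
total length: 191/5

A,X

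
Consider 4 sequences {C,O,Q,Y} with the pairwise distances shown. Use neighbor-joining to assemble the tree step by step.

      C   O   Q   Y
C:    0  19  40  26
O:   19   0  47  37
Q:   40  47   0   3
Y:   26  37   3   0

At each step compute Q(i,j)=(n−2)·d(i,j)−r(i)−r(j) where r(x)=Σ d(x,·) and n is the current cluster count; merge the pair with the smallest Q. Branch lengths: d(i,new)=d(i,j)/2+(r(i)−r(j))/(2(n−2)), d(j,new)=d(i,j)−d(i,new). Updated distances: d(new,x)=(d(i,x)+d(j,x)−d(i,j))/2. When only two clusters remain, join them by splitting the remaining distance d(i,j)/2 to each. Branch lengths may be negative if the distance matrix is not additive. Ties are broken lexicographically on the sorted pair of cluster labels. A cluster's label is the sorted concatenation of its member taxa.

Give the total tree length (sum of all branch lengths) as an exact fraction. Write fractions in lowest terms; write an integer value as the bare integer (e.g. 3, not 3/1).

97/2

1. join C+O (d=19, Q=-150) ⇒ CO; edges |C|=5, |O|=14
  updated: d(CO,Q)=34, d(CO,Y)=22
2. join CO+Q (d=34, Q=-59) ⇒ COQ; edges |CO|=53/2, |Q|=15/2
  updated: d(COQ,Y)=-9/2
3. join COQ+Y (d=-9/2) ⇒ COQY; edges |COQ|=-9/4, |Y|=-9/4
final tree: (((C:5,O:14):53/2,Q:15/2):-9/4,Y:-9/4)
total length: 97/2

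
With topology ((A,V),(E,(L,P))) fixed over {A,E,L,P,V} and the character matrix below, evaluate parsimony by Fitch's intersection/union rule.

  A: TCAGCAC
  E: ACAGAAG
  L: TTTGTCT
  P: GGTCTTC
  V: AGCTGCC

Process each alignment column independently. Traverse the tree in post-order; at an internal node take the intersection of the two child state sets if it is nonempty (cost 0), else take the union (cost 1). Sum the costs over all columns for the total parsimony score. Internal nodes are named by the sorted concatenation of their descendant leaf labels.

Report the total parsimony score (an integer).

18

AV@0: {T} ∪ {A} = {A,T} (union, +1)
LP@0: {T} ∪ {G} = {G,T} (union, +1)
ELP@0: {A} ∪ {G,T} = {A,G,T} (union, +1)
AELPV@0: {A,T} ∩ {A,G,T} = {A,T} (intersection, +0)
AV@1: {C} ∪ {G} = {C,G} (union, +1)
LP@1: {T} ∪ {G} = {G,T} (union, +1)
ELP@1: {C} ∪ {G,T} = {C,G,T} (union, +1)
AELPV@1: {C,G} ∩ {C,G,T} = {C,G} (intersection, +0)
AV@2: {A} ∪ {C} = {A,C} (union, +1)
LP@2: {T} ∩ {T} = {T} (intersection, +0)
ELP@2: {A} ∪ {T} = {A,T} (union, +1)
AELPV@2: {A,C} ∩ {A,T} = {A} (intersection, +0)
AV@3: {G} ∪ {T} = {G,T} (union, +1)
LP@3: {G} ∪ {C} = {C,G} (union, +1)
ELP@3: {G} ∩ {C,G} = {G} (intersection, +0)
AELPV@3: {G,T} ∩ {G} = {G} (intersection, +0)
AV@4: {C} ∪ {G} = {C,G} (union, +1)
LP@4: {T} ∩ {T} = {T} (intersection, +0)
ELP@4: {A} ∪ {T} = {A,T} (union, +1)
AELPV@4: {C,G} ∪ {A,T} = {A,C,G,T} (union, +1)
AV@5: {A} ∪ {C} = {A,C} (union, +1)
LP@5: {C} ∪ {T} = {C,T} (union, +1)
ELP@5: {A} ∪ {C,T} = {A,C,T} (union, +1)
AELPV@5: {A,C} ∩ {A,C,T} = {A,C} (intersection, +0)
AV@6: {C} ∩ {C} = {C} (intersection, +0)
LP@6: {T} ∪ {C} = {C,T} (union, +1)
ELP@6: {G} ∪ {C,T} = {C,G,T} (union, +1)
AELPV@6: {C} ∩ {C,G,T} = {C} (intersection, +0)
per-site changes: [3, 3, 2, 2, 3, 3, 2]; total = 18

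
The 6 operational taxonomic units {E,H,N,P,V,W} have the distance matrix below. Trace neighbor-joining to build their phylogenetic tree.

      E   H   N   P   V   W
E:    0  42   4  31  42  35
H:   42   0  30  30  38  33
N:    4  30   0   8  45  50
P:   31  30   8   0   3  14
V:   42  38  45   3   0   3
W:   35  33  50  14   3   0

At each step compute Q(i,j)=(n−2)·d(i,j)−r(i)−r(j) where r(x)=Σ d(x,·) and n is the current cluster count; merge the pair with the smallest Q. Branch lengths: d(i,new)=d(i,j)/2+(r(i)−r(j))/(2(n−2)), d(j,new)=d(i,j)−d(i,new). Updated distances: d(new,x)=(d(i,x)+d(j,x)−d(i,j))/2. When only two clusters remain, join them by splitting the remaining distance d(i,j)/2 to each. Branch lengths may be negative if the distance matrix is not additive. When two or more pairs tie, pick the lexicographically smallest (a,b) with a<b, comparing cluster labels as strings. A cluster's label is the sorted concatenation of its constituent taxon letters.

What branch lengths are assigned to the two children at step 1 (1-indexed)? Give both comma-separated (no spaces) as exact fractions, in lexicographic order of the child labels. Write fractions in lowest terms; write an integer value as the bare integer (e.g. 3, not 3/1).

33/8,-1/8

step 1: merge (E,N) at d=4, Q=-275; branch lengths E→33/8, N→-1/8; new cluster EN
  updated: d(EN,H)=34, d(EN,P)=35/2, d(EN,V)=83/2, d(EN,W)=81/2
step 2: merge (V,W) at d=3, Q=-167; branch lengths V→2/3, W→7/3; new cluster VW
  updated: d(EN,VW)=79/2, d(H,VW)=34, d(P,VW)=7
step 3: merge (EN,H) at d=34, Q=-121; branch lengths EN→61/4, H→75/4; new cluster EHN
  updated: d(EHN,P)=27/4, d(EHN,VW)=79/4
step 4: merge (EHN,P) at d=27/4, Q=-67/2; branch lengths EHN→39/4, P→-3; new cluster EHNP
  updated: d(EHNP,VW)=10
step 5: merge (EHNP,VW) at d=10; branch lengths EHNP→5, VW→5; new cluster EHNPVW
final tree: ((((E:33/8,N:-1/8):61/4,H:75/4):39/4,P:-3):5,(V:2/3,W:7/3):5)
total length: 231/4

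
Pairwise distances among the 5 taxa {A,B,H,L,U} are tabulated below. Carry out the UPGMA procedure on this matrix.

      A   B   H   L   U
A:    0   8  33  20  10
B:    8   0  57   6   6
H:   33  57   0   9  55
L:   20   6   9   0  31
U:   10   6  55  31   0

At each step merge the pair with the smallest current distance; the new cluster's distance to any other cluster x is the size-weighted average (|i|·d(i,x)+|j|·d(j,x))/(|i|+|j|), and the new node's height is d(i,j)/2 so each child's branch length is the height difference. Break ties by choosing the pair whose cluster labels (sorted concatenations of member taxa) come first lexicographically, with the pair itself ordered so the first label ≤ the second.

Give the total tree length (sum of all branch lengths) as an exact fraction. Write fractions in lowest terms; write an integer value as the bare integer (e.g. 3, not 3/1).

1. join B+L (d=6) ⇒ BL; edges |B|=3, |L|=3
  updated: d(A,BL)=14, d(BL,H)=33, d(BL,U)=37/2
2. join A+U (d=10) ⇒ AU; edges |A|=5, |U|=5
  updated: d(AU,BL)=65/4, d(AU,H)=44
3. join AU+BL (d=65/4) ⇒ ABLU; edges |AU|=25/8, |BL|=41/8
  updated: d(ABLU,H)=77/2
4. join ABLU+H (d=77/2) ⇒ ABHLU; edges |ABLU|=89/8, |H|=77/4
final tree: (((A:5,U:5):25/8,(B:3,L:3):41/8):89/8,H:77/4)
total length: 437/8

437/8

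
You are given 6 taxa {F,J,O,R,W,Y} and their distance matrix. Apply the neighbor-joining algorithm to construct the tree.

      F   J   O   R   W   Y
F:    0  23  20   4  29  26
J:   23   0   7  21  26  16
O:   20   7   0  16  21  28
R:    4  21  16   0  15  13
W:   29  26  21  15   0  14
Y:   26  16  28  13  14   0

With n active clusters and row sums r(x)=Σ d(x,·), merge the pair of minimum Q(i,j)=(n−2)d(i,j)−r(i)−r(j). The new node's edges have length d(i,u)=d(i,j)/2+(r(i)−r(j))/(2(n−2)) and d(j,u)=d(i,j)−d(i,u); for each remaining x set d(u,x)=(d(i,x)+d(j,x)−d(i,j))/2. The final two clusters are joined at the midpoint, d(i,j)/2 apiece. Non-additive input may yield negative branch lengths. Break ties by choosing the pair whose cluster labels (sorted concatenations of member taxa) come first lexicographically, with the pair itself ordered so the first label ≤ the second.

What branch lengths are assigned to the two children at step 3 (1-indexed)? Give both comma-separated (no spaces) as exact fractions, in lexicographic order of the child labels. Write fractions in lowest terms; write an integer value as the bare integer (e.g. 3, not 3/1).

7,15/2

step 1: merge (J,O) at d=7, Q=-157; branch lengths J→29/8, O→27/8; new cluster JO
  updated: d(F,JO)=18, d(JO,R)=15, d(JO,W)=20, d(JO,Y)=37/2
step 2: merge (F,R) at d=4, Q=-112; branch lengths F→7, R→-3; new cluster FR
  updated: d(FR,JO)=29/2, d(FR,W)=20, d(FR,Y)=35/2
step 3: merge (FR,JO) at d=29/2, Q=-76; branch lengths FR→7, JO→15/2; new cluster FJOR
  updated: d(FJOR,W)=51/4, d(FJOR,Y)=43/4
step 4: merge (FJOR,W) at d=51/4, Q=-75/2; branch lengths FJOR→19/4, W→8; new cluster FJORW
  updated: d(FJORW,Y)=6
step 5: merge (FJORW,Y) at d=6; branch lengths FJORW→3, Y→3; new cluster FJORWY
final tree: ((((F:7,R:-3):7,(J:29/8,O:27/8):15/2):19/4,W:8):3,Y:3)
total length: 177/4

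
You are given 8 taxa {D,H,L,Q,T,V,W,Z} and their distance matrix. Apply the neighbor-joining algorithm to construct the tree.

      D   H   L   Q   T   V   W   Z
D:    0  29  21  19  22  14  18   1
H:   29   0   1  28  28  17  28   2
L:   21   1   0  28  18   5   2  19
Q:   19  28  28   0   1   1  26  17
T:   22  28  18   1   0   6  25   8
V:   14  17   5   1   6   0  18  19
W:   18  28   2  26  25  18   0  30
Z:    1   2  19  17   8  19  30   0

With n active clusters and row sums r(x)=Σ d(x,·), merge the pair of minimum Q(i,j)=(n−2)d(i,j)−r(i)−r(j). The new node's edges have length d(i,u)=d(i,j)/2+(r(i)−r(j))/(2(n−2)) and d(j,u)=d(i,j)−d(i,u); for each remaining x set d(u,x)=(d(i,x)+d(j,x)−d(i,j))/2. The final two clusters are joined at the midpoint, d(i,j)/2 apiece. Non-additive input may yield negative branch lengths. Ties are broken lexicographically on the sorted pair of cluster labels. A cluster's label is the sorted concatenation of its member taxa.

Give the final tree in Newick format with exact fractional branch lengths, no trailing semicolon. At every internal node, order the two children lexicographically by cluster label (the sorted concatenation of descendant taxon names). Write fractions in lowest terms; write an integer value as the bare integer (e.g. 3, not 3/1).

iteration 1: select L,W (d=2, Q=-229); attach at lengths (-41/12, 65/12); label the merged cluster LW
  updated: d(D,LW)=37/2, d(H,LW)=27/2, d(LW,Q)=26, d(LW,T)=41/2, d(LW,V)=21/2, d(LW,Z)=47/2
iteration 2: select H,Z (d=2, Q=-178); attach at lengths (57/10, -37/10); label the merged cluster HZ
  updated: d(D,HZ)=14, d(HZ,LW)=35/2, d(HZ,Q)=43/2, d(HZ,T)=17, d(HZ,V)=17
iteration 3: select Q,T (d=1, Q=-131); attach at lengths (3/4, 1/4); label the merged cluster QT
  updated: d(D,QT)=20, d(HZ,QT)=75/4, d(LW,QT)=91/4, d(QT,V)=3
iteration 4: select QT,V (d=3, Q=-100); attach at lengths (29/6, -11/6); label the merged cluster QTV
  updated: d(D,QTV)=31/2, d(HZ,QTV)=131/8, d(LW,QTV)=121/8
iteration 5: select D,HZ (d=14, Q=-543/8); attach at lengths (225/32, 223/32); label the merged cluster DHZ
  updated: d(DHZ,LW)=11, d(DHZ,QTV)=143/16
iteration 6: select DHZ,LW (d=11, Q=-561/16); attach at lengths (77/32, 275/32); label the merged cluster DHLWZ
  updated: d(DHLWZ,QTV)=209/32
iteration 7: select DHLWZ,QTV (d=209/32); attach at lengths (209/64, 209/64); label the merged cluster DHLQTVWZ
final tree: (((D:225/32,(H:57/10,Z:-37/10):223/32):77/32,(L:-41/12,W:65/12):275/32):209/64,((Q:3/4,T:1/4):29/6,V:-11/6):209/64)
total length: 1265/32

(((D:225/32,(H:57/10,Z:-37/10):223/32):77/32,(L:-41/12,W:65/12):275/32):209/64,((Q:3/4,T:1/4):29/6,V:-11/6):209/64)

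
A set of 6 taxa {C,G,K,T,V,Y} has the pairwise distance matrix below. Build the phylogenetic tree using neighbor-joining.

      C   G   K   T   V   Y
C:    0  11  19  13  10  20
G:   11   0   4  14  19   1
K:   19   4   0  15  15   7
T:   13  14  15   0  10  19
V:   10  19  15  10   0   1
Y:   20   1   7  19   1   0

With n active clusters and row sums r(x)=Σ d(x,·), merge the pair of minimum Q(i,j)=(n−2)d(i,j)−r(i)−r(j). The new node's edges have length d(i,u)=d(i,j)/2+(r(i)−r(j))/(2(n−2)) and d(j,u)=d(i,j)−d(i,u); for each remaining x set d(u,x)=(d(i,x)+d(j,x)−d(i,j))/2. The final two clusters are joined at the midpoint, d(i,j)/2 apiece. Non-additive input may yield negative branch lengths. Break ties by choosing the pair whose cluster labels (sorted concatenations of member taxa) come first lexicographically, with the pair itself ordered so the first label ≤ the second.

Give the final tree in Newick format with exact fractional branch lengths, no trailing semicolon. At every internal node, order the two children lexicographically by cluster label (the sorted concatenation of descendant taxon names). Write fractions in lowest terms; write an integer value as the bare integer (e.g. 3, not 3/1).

iteration 1: select V,Y (d=1, Q=-99); attach at lengths (11/8, -3/8); label the merged cluster VY
  updated: d(C,VY)=29/2, d(G,VY)=19/2, d(K,VY)=21/2, d(T,VY)=14
iteration 2: select G,K (d=4, Q=-75); attach at lengths (1/3, 11/3); label the merged cluster GK
  updated: d(C,GK)=13, d(GK,T)=25/2, d(GK,VY)=8
iteration 3: select C,T (d=13, Q=-54); attach at lengths (27/4, 25/4); label the merged cluster CT
  updated: d(CT,GK)=25/4, d(CT,VY)=31/4
iteration 4: select CT,GK (d=25/4, Q=-22); attach at lengths (3, 13/4); label the merged cluster CGKT
  updated: d(CGKT,VY)=19/4
iteration 5: select CGKT,VY (d=19/4); attach at lengths (19/8, 19/8); label the merged cluster CGKTVY
final tree: (((C:27/4,T:25/4):3,(G:1/3,K:11/3):13/4):19/8,(V:11/8,Y:-3/8):19/8)
total length: 29

(((C:27/4,T:25/4):3,(G:1/3,K:11/3):13/4):19/8,(V:11/8,Y:-3/8):19/8)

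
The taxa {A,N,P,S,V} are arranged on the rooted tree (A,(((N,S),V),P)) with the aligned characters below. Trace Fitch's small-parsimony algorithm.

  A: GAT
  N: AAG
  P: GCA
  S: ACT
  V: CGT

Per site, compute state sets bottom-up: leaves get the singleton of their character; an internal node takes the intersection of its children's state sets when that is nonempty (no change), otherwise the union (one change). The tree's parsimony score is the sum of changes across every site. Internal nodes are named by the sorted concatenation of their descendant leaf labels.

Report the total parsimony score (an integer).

site 0, node NS: N={A} ∩ S={A} → {A} (+0)
site 0, node NSV: NS={A} ∪ V={C} → {A,C} (+1)
site 0, node NPSV: NSV={A,C} ∪ P={G} → {A,C,G} (+1)
site 0, node ANPSV: A={G} ∩ NPSV={A,C,G} → {G} (+0)
site 1, node NS: N={A} ∪ S={C} → {A,C} (+1)
site 1, node NSV: NS={A,C} ∪ V={G} → {A,C,G} (+1)
site 1, node NPSV: NSV={A,C,G} ∩ P={C} → {C} (+0)
site 1, node ANPSV: A={A} ∪ NPSV={C} → {A,C} (+1)
site 2, node NS: N={G} ∪ S={T} → {G,T} (+1)
site 2, node NSV: NS={G,T} ∩ V={T} → {T} (+0)
site 2, node NPSV: NSV={T} ∪ P={A} → {A,T} (+1)
site 2, node ANPSV: A={T} ∩ NPSV={A,T} → {T} (+0)
per-site changes: [2, 3, 2]; total = 7

7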